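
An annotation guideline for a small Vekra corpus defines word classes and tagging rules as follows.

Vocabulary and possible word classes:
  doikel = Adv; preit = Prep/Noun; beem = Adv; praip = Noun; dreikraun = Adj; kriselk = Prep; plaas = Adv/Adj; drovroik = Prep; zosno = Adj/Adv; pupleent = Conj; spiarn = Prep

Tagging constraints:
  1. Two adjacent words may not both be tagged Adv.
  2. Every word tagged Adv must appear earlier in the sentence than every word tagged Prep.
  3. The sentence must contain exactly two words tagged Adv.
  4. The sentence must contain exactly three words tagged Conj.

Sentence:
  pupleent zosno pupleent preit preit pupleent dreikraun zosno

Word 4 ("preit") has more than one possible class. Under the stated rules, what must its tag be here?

Noun

Candidates per position — 1:pupleent {Conj}; 2:zosno {Adj,Adv}; 3:pupleent {Conj}; 4:preit {Prep,Noun}; 5:preit {Prep,Noun}; 6:pupleent {Conj}; 7:dreikraun {Adj}; 8:zosno {Adj,Adv}.
Position 2: Adj is ruled out by rule 3; that leaves Adv.
Position 8: Adj is ruled out by rule 3; that leaves Adv.
Position 4: Prep is ruled out by rule 2; that leaves Noun.
Position 5: Prep is ruled out by rule 2; that leaves Noun.
The unique satisfying tagging is: Conj Adv Conj Noun Noun Conj Adj Adv.
Check: rule 1 holds; rule 2 holds; rule 3 holds; rule 4 holds.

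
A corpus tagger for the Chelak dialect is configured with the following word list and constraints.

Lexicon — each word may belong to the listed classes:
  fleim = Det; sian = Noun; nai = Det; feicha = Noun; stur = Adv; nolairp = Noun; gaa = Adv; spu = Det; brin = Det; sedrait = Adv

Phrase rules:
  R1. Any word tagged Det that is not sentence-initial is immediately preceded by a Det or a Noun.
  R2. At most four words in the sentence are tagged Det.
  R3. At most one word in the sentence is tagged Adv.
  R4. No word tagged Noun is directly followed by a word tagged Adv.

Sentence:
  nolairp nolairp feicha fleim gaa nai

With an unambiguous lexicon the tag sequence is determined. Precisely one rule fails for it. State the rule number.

Fixed tagging: Noun Noun Noun Det Adv Det.
Applying the rules: R1 fails, R2 ok, R3 ok, R4 ok.
Only rule 1 fails.

1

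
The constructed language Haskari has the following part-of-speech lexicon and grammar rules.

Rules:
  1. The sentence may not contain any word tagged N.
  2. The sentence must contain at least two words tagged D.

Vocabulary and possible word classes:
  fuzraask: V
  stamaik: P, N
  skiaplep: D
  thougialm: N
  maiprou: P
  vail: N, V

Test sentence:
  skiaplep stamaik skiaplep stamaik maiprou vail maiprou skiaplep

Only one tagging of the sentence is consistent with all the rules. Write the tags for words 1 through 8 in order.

Candidates per position — 1:skiaplep {D}; 2:stamaik {P,N}; 3:skiaplep {D}; 4:stamaik {P,N}; 5:maiprou {P}; 6:vail {N,V}; 7:maiprou {P}; 8:skiaplep {D}.
At position 2, choosing N makes rule 1 impossible to satisfy; hence P.
At position 4, choosing N makes rule 1 impossible to satisfy; hence P.
At position 6, choosing N makes rule 1 impossible to satisfy; hence V.
So the tagging must be: D P D P P V P D.
Rule-by-rule: rule 1 satisfied; rule 2 satisfied.

D P D P P V P D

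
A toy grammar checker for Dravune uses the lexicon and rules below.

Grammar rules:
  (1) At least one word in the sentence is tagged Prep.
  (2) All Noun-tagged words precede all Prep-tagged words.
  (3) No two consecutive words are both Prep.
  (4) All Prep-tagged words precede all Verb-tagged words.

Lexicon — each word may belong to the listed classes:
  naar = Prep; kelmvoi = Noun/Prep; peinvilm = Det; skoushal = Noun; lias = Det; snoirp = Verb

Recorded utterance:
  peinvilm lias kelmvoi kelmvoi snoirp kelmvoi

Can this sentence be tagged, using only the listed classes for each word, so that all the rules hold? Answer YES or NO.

NO

Candidates per position — 1:peinvilm {Det}; 2:lias {Det}; 3:kelmvoi {Noun,Prep}; 4:kelmvoi {Noun,Prep}; 5:snoirp {Verb}; 6:kelmvoi {Noun,Prep}.
Every candidate sequence violates at least one rule; no consistent tagging exists.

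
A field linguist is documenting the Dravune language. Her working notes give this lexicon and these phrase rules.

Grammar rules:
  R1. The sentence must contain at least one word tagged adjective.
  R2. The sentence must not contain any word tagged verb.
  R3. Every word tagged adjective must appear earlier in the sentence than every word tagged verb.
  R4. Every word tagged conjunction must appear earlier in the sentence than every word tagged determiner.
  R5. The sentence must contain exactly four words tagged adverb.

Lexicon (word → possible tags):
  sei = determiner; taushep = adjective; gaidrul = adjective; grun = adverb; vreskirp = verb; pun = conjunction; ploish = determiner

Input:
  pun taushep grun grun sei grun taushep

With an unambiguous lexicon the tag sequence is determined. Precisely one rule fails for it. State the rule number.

5

Fixed tagging: conjunction adjective adverb adverb determiner adverb adjective.
Checking each rule: R1 pass, R2 pass, R3 pass, R4 pass, R5 fail.
Only rule 5 fails.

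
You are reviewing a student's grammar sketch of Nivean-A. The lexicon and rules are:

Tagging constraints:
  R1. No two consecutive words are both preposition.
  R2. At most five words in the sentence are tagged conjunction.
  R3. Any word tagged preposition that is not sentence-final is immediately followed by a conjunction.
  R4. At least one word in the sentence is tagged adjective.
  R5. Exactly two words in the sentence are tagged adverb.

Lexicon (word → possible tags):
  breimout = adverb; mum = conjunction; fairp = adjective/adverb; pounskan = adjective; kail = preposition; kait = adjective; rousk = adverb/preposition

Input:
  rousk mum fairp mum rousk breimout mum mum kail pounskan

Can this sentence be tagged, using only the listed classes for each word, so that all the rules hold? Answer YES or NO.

Candidates per position — 1:rousk {adverb,preposition}; 2:mum {conjunction}; 3:fairp {adjective,adverb}; 4:mum {conjunction}; 5:rousk {adverb,preposition}; 6:breimout {adverb}; 7:mum {conjunction}; 8:mum {conjunction}; 9:kail {preposition}; 10:pounskan {adjective}.
Rule 3 cannot be satisfied by any choice of tags from the lexicon.
So there is no consistent tagging.

NO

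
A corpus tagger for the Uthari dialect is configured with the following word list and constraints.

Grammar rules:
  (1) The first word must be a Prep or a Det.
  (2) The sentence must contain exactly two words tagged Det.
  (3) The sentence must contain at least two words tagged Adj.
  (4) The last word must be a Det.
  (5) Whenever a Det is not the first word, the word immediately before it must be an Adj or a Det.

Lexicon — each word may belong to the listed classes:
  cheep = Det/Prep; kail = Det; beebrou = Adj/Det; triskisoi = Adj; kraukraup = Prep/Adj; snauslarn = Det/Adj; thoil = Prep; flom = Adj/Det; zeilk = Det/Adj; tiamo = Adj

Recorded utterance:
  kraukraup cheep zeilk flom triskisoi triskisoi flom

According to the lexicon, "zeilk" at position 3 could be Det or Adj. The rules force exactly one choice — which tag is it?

Adj

Candidates per position — 1:kraukraup {Prep,Adj}; 2:cheep {Det,Prep}; 3:zeilk {Det,Adj}; 4:flom {Adj,Det}; 5:triskisoi {Adj}; 6:triskisoi {Adj}; 7:flom {Adj,Det}.
Position 1: tagging it Adj would leave rule 1 unsatisfiable, so it must be Prep.
Position 2: tagging it Det would leave rule 5 unsatisfiable, so it must be Prep.
Position 3: tagging it Det would leave rule 5 unsatisfiable, so it must be Adj.
Position 4: tagging it Adj would leave rule 2 unsatisfiable, so it must be Det.
Position 7: tagging it Adj would leave rule 2 unsatisfiable, so it must be Det.
That leaves exactly one tagging: Prep Prep Adj Det Adj Adj Det.
Check: rule 1 holds; rule 2 holds; rule 3 holds; rule 4 holds; rule 5 holds.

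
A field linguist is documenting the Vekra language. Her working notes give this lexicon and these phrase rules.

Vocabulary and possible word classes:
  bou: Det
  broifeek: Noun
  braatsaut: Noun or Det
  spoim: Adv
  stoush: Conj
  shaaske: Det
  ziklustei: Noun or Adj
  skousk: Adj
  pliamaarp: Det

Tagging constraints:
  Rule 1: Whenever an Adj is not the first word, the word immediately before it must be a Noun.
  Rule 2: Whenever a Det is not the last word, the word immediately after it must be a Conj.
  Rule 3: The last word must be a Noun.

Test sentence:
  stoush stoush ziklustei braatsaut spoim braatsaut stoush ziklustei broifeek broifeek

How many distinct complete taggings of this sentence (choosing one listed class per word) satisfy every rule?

2

Candidates per position — 1:stoush {Conj}; 2:stoush {Conj}; 3:ziklustei {Noun,Adj}; 4:braatsaut {Noun,Det}; 5:spoim {Adv}; 6:braatsaut {Noun,Det}; 7:stoush {Conj}; 8:ziklustei {Noun,Adj}; 9:broifeek {Noun}; 10:broifeek {Noun}.
There are 16 candidate sequences in total.
The sequences that satisfy every rule: Conj Conj Noun Noun Adv Noun Conj Noun Noun Noun; Conj Conj Noun Noun Adv Det Conj Noun Noun Noun.
Count = 2.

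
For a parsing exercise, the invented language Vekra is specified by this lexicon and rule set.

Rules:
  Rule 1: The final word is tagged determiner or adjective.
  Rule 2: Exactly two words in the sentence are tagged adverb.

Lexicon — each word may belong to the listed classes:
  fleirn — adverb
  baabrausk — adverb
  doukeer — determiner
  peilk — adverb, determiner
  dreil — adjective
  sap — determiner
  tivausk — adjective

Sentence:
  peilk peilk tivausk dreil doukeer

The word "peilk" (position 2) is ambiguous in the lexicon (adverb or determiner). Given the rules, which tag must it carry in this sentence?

adverb

Candidates per position — 1:peilk {adverb,determiner}; 2:peilk {adverb,determiner}; 3:tivausk {adjective}; 4:dreil {adjective}; 5:doukeer {determiner}.
At position 1, choosing determiner makes rule 2 impossible to satisfy; hence adverb.
At position 2, choosing determiner makes rule 2 impossible to satisfy; hence adverb.
So the tagging must be: adverb adverb adjective adjective determiner.
Checking: rule 1 holds; rule 2 holds.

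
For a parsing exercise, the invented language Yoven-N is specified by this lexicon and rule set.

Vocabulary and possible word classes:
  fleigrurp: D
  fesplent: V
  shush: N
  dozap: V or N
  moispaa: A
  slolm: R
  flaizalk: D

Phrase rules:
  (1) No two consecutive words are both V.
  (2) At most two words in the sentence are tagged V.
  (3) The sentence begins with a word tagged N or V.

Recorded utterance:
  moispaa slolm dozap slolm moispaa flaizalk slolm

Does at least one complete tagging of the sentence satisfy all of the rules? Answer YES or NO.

Candidates per position — 1:moispaa {A}; 2:slolm {R}; 3:dozap {V,N}; 4:slolm {R}; 5:moispaa {A}; 6:flaizalk {D}; 7:slolm {R}.
Rule 3 cannot be satisfied by any choice of tags from the lexicon.
So there is no consistent tagging.

NO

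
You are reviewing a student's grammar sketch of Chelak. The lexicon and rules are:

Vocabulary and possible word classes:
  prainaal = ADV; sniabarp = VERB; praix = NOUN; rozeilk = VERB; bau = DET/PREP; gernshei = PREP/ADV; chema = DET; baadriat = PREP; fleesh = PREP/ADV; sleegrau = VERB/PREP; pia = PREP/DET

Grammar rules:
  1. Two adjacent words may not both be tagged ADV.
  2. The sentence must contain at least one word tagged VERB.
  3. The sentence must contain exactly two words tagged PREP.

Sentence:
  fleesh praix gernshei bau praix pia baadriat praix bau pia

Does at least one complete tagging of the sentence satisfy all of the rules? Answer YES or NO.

NO

Candidates per position — 1:fleesh {PREP,ADV}; 2:praix {NOUN}; 3:gernshei {PREP,ADV}; 4:bau {DET,PREP}; 5:praix {NOUN}; 6:pia {PREP,DET}; 7:baadriat {PREP}; 8:praix {NOUN}; 9:bau {DET,PREP}; 10:pia {PREP,DET}.
Rule 2 cannot be satisfied by any choice of tags from the lexicon.
So there is no consistent tagging.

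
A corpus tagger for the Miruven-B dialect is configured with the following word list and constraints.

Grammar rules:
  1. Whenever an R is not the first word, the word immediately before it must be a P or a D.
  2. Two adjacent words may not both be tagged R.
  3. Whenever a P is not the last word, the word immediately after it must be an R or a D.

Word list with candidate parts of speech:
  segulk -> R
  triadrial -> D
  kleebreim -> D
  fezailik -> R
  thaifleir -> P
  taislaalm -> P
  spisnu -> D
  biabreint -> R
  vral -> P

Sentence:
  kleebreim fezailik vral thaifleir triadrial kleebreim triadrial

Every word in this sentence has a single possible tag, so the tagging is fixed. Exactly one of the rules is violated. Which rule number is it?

Fixed tagging: D R P P D D D.
Checking each rule: R1 ok, R2 ok, R3 fails.
Only rule 3 fails.

3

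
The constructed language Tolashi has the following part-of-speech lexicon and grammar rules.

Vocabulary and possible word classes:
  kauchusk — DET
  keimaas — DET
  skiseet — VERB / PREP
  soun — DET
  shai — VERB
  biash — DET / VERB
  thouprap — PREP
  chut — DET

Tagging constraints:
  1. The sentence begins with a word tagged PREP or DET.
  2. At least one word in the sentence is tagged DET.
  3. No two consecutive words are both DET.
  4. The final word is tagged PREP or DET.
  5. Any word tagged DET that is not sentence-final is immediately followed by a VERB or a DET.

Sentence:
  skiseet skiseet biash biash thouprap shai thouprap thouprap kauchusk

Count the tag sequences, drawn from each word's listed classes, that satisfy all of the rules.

Candidates per position — 1:skiseet {VERB,PREP}; 2:skiseet {VERB,PREP}; 3:biash {DET,VERB}; 4:biash {DET,VERB}; 5:thouprap {PREP}; 6:shai {VERB}; 7:thouprap {PREP}; 8:thouprap {PREP}; 9:kauchusk {DET}.
There are 16 candidate sequences in total.
The sequences that satisfy every rule: PREP VERB DET VERB PREP VERB PREP PREP DET; PREP VERB VERB VERB PREP VERB PREP PREP DET; PREP PREP DET VERB PREP VERB PREP PREP DET; PREP PREP VERB VERB PREP VERB PREP PREP DET.
Count = 4.

4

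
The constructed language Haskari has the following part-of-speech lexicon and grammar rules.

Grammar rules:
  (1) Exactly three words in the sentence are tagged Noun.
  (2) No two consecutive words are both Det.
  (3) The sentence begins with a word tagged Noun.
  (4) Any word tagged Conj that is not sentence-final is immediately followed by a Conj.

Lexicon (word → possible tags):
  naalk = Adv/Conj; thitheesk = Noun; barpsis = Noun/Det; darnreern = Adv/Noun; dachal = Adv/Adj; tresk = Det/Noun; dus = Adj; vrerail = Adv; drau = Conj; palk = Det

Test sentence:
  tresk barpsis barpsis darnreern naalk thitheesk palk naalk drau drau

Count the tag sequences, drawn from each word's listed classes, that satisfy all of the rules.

Candidates per position — 1:tresk {Det,Noun}; 2:barpsis {Noun,Det}; 3:barpsis {Noun,Det}; 4:darnreern {Adv,Noun}; 5:naalk {Adv,Conj}; 6:thitheesk {Noun}; 7:palk {Det}; 8:naalk {Adv,Conj}; 9:drau {Conj}; 10:drau {Conj}.
There are 64 candidate sequences in total.
The sequences that satisfy every rule: Noun Noun Det Adv Adv Noun Det Adv Conj Conj; Noun Noun Det Adv Adv Noun Det Conj Conj Conj; Noun Det Noun Adv Adv Noun Det Adv Conj Conj; Noun Det Noun Adv Adv Noun Det Conj Conj Conj.
Count = 4.

4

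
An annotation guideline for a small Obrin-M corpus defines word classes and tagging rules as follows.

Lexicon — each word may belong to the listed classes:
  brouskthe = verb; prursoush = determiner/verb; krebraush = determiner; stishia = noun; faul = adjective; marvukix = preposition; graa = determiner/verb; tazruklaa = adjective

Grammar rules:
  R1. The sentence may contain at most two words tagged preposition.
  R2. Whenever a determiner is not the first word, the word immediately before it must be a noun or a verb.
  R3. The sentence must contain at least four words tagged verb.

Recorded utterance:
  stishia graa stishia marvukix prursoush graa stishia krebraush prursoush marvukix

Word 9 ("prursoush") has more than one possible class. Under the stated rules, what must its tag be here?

Candidates per position — 1:stishia {noun}; 2:graa {determiner,verb}; 3:stishia {noun}; 4:marvukix {preposition}; 5:prursoush {determiner,verb}; 6:graa {determiner,verb}; 7:stishia {noun}; 8:krebraush {determiner}; 9:prursoush {determiner,verb}; 10:marvukix {preposition}.
Position 2: tagging it determiner would leave rule 3 unsatisfiable, so it must be verb.
Position 5: tagging it determiner would leave rule 2 unsatisfiable, so it must be verb.
Position 6: tagging it determiner would leave rule 3 unsatisfiable, so it must be verb.
Position 9: tagging it determiner would leave rule 2 unsatisfiable, so it must be verb.
That leaves exactly one tagging: noun verb noun preposition verb verb noun determiner verb preposition.
Verifying each rule — rule 1 holds; rule 2 holds; rule 3 holds.

verb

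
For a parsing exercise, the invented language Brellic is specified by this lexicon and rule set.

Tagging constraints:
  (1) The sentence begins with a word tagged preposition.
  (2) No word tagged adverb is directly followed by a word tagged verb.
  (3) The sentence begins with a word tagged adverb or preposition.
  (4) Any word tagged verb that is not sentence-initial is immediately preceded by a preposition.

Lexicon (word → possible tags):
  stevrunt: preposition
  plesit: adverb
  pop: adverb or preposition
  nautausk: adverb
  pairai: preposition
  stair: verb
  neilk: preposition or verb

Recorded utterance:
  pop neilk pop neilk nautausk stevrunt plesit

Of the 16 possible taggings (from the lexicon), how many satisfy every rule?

Candidates per position — 1:pop {adverb,preposition}; 2:neilk {preposition,verb}; 3:pop {adverb,preposition}; 4:neilk {preposition,verb}; 5:nautausk {adverb}; 6:stevrunt {preposition}; 7:plesit {adverb}.
There are 16 candidate sequences in total.
Checking each against the rules leaves 6 sequences.
Count = 6.

6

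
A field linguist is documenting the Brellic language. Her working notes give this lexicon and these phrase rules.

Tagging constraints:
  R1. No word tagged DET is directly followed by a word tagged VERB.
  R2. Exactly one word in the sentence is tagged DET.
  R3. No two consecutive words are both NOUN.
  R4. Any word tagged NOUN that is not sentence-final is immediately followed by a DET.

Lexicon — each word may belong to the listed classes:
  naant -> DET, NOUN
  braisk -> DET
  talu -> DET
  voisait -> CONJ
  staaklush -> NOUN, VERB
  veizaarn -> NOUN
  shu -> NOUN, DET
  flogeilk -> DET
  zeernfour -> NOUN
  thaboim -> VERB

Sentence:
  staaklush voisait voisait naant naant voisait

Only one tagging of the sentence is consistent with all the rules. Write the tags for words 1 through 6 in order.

VERB CONJ CONJ NOUN DET CONJ

Candidates per position — 1:staaklush {NOUN,VERB}; 2:voisait {CONJ}; 3:voisait {CONJ}; 4:naant {DET,NOUN}; 5:naant {DET,NOUN}; 6:voisait {CONJ}.
If word 1 were NOUN, no tagging could satisfy rule 4; so word 1 is VERB.
If word 5 were NOUN, no tagging could satisfy rule 4; so word 5 is DET.
If word 4 were DET, no tagging could satisfy rule 2; so word 4 is NOUN.
So the tagging must be: VERB CONJ CONJ NOUN DET CONJ.
Check: rule 1 ✓; rule 2 ✓; rule 3 ✓; rule 4 ✓.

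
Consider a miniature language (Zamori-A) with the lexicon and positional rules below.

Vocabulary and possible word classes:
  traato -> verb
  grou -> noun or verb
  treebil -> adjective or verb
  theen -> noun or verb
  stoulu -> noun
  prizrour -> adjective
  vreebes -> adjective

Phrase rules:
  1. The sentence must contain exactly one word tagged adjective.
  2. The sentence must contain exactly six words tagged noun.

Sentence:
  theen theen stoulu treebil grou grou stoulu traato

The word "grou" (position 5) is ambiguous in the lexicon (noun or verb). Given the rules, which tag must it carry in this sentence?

Candidates per position — 1:theen {noun,verb}; 2:theen {noun,verb}; 3:stoulu {noun}; 4:treebil {adjective,verb}; 5:grou {noun,verb}; 6:grou {noun,verb}; 7:stoulu {noun}; 8:traato {verb}.
At position 1, choosing verb makes rule 2 impossible to satisfy; hence noun.
At position 2, choosing verb makes rule 2 impossible to satisfy; hence noun.
At position 4, choosing verb makes rule 1 impossible to satisfy; hence adjective.
At position 5, choosing verb makes rule 2 impossible to satisfy; hence noun.
At position 6, choosing verb makes rule 2 impossible to satisfy; hence noun.
The only consistent sequence is: noun noun noun adjective noun noun noun verb.
Verifying each rule — rule 1 holds; rule 2 holds.

noun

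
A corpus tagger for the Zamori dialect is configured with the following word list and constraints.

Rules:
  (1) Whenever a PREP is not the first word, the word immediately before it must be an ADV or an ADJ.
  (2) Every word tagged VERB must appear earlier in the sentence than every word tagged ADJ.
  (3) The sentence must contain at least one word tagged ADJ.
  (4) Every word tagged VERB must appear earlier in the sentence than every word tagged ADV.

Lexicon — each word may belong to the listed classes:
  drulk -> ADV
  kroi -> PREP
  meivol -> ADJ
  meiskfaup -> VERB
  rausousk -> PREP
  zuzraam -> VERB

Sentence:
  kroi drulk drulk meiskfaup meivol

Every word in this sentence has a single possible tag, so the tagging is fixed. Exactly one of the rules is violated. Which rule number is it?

Fixed tagging: PREP ADV ADV VERB ADJ.
Rule check: R1 holds, R2 holds, R3 holds, R4 violated.
Only rule 4 fails.

4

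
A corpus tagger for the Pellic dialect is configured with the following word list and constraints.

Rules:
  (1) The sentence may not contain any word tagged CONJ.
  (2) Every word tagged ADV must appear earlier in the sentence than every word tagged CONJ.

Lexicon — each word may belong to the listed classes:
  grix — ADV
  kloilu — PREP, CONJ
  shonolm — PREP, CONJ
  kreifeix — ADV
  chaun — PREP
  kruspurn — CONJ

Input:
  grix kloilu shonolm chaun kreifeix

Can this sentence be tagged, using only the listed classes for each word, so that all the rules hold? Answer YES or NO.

YES

Candidates per position — 1:grix {ADV}; 2:kloilu {PREP,CONJ}; 3:shonolm {PREP,CONJ}; 4:chaun {PREP}; 5:kreifeix {ADV}.
One satisfying assignment: ADV PREP PREP PREP ADV.
Verifying each rule — rule 1 ✓; rule 2 ✓.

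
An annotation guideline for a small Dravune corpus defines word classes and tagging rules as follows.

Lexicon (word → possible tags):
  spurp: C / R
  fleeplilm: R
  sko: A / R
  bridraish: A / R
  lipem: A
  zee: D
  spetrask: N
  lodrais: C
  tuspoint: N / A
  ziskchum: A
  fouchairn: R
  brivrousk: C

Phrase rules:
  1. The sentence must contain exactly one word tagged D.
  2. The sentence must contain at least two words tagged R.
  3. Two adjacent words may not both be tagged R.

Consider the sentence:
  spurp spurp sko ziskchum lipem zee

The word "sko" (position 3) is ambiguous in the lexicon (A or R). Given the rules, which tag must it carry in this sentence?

Candidates per position — 1:spurp {C,R}; 2:spurp {C,R}; 3:sko {A,R}; 4:ziskchum {A}; 5:lipem {A}; 6:zee {D}.
Position 3: the remaining choice is settled jointly with positions 1, 2 — only R at position 3 is part of a tagging that satisfies every rule.
The only consistent sequence is: R C R A A D.
Verifying each rule — rule 1 holds; rule 2 holds; rule 3 holds.

R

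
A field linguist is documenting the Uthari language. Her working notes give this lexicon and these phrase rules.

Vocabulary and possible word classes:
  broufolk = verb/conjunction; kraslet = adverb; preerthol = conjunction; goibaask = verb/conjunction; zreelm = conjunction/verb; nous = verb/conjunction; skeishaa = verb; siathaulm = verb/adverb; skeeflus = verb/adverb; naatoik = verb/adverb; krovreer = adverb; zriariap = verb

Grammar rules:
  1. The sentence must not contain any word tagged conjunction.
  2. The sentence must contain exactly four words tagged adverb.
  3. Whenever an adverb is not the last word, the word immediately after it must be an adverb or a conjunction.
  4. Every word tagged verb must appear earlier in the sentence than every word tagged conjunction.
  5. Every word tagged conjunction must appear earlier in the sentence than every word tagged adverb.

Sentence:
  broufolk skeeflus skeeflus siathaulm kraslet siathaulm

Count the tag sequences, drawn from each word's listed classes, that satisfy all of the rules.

Candidates per position — 1:broufolk {verb,conjunction}; 2:skeeflus {verb,adverb}; 3:skeeflus {verb,adverb}; 4:siathaulm {verb,adverb}; 5:kraslet {adverb}; 6:siathaulm {verb,adverb}.
There are 32 candidate sequences in total.
The sequences that satisfy every rule: verb verb adverb adverb adverb adverb.
Count = 1.

1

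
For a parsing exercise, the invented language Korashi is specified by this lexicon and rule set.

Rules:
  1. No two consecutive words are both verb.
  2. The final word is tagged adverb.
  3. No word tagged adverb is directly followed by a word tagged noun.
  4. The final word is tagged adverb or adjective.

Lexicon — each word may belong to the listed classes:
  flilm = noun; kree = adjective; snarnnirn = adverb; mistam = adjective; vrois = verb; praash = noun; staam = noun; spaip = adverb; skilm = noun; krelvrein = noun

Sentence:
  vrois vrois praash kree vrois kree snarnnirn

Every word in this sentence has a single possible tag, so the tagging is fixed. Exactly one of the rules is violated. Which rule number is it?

Fixed tagging: verb verb noun adjective verb adjective adverb.
Checking each rule: R1 violated, R2 holds, R3 holds, R4 holds.
Only rule 1 fails.

1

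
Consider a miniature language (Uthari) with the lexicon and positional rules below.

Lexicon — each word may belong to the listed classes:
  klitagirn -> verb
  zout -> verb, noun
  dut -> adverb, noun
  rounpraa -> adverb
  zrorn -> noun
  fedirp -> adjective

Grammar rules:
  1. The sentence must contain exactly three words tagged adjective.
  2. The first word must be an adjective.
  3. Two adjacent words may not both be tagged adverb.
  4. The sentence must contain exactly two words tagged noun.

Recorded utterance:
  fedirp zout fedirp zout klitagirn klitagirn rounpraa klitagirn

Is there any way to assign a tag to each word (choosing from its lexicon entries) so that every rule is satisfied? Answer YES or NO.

NO

Candidates per position — 1:fedirp {adjective}; 2:zout {verb,noun}; 3:fedirp {adjective}; 4:zout {verb,noun}; 5:klitagirn {verb}; 6:klitagirn {verb}; 7:rounpraa {adverb}; 8:klitagirn {verb}.
Rule 1 cannot be satisfied by any choice of tags from the lexicon.
So there is no consistent tagging.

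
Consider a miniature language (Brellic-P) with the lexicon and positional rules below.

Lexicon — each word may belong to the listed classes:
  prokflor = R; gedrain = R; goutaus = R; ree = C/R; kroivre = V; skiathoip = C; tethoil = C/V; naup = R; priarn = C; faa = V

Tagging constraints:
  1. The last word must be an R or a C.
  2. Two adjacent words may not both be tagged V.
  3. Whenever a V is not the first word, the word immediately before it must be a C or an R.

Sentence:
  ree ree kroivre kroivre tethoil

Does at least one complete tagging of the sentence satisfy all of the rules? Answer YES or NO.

NO

Candidates per position — 1:ree {C,R}; 2:ree {C,R}; 3:kroivre {V}; 4:kroivre {V}; 5:tethoil {C,V}.
Rule 2 cannot be satisfied by any choice of tags from the lexicon.
So there is no consistent tagging.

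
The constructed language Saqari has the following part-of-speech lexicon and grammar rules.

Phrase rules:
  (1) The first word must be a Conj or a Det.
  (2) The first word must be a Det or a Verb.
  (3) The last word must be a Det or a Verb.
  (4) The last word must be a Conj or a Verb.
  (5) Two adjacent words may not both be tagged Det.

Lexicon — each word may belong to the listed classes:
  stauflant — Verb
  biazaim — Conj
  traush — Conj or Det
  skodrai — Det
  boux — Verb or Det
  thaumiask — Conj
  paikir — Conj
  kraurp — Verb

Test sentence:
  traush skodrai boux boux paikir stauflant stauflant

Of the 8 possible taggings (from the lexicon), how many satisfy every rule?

Candidates per position — 1:traush {Conj,Det}; 2:skodrai {Det}; 3:boux {Verb,Det}; 4:boux {Verb,Det}; 5:paikir {Conj}; 6:stauflant {Verb}; 7:stauflant {Verb}.
There are 8 candidate sequences in total.
Every candidate sequence violates at least one rule; no consistent tagging exists.
Count = 0.

0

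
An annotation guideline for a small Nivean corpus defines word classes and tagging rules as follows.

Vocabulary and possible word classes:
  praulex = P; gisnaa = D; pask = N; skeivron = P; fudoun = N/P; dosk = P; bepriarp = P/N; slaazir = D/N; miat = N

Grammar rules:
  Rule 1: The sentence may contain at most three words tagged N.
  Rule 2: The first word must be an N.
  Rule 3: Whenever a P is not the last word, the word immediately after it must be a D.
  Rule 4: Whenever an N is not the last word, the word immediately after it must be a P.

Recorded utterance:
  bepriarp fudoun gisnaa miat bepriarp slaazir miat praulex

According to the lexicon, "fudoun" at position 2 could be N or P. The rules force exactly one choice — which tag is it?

P

Candidates per position — 1:bepriarp {P,N}; 2:fudoun {N,P}; 3:gisnaa {D}; 4:miat {N}; 5:bepriarp {P,N}; 6:slaazir {D,N}; 7:miat {N}; 8:praulex {P}.
At position 1, choosing P makes rule 2 impossible to satisfy; hence N.
At position 2, choosing N makes rule 1 impossible to satisfy; hence P.
At position 5, choosing N makes rule 1 impossible to satisfy; hence P.
At position 6, choosing N makes rule 1 impossible to satisfy; hence D.
That leaves exactly one tagging: N P D N P D N P.
Check: rule 1 ✓; rule 2 ✓; rule 3 ✓; rule 4 ✓.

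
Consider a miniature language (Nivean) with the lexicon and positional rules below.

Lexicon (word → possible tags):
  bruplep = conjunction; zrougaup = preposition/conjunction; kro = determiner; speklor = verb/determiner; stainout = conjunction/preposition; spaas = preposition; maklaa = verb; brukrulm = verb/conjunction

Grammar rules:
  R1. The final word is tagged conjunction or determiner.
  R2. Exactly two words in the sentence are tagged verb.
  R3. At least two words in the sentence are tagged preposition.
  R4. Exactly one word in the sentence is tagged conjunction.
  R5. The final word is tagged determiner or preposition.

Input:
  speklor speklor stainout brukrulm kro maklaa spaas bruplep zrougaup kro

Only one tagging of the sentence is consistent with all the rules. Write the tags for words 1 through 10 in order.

Candidates per position — 1:speklor {verb,determiner}; 2:speklor {verb,determiner}; 3:stainout {conjunction,preposition}; 4:brukrulm {verb,conjunction}; 5:kro {determiner}; 6:maklaa {verb}; 7:spaas {preposition}; 8:bruplep {conjunction}; 9:zrougaup {preposition,conjunction}; 10:kro {determiner}.
Position 3: conjunction is ruled out by rule 4; that leaves preposition.
Position 4: conjunction is ruled out by rule 4; that leaves verb.
Position 9: conjunction is ruled out by rule 4; that leaves preposition.
Position 1: verb is ruled out by rule 2; that leaves determiner.
Position 2: verb is ruled out by rule 2; that leaves determiner.
So the tagging must be: determiner determiner preposition verb determiner verb preposition conjunction preposition determiner.
Verifying each rule — rule 1 holds; rule 2 holds; rule 3 holds; rule 4 holds; rule 5 holds.

determiner determiner preposition verb determiner verb preposition conjunction preposition determiner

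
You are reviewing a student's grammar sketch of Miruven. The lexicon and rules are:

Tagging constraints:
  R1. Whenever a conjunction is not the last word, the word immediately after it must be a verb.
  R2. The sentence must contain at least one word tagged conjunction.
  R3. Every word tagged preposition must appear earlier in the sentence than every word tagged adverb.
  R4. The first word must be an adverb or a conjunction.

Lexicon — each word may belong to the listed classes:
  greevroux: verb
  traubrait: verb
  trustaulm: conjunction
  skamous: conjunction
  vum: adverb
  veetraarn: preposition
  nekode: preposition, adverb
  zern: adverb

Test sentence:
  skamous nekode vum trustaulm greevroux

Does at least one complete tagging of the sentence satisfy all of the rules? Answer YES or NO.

Candidates per position — 1:skamous {conjunction}; 2:nekode {preposition,adverb}; 3:vum {adverb}; 4:trustaulm {conjunction}; 5:greevroux {verb}.
Rule 1 cannot be satisfied by any choice of tags from the lexicon.
So there is no consistent tagging.

NO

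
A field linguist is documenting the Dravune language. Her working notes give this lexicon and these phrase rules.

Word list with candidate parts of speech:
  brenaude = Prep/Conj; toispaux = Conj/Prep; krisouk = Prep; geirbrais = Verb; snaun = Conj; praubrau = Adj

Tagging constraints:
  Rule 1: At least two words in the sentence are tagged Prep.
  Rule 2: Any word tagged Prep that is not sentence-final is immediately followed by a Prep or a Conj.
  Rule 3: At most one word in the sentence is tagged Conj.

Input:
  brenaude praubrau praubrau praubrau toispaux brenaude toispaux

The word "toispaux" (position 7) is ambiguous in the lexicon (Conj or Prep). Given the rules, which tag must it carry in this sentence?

Prep

Candidates per position — 1:brenaude {Prep,Conj}; 2:praubrau {Adj}; 3:praubrau {Adj}; 4:praubrau {Adj}; 5:toispaux {Conj,Prep}; 6:brenaude {Prep,Conj}; 7:toispaux {Conj,Prep}.
Word 1 cannot be Prep — rule 2 would then fail for every completion. It is Conj.
Word 5 cannot be Conj — rule 3 would then fail for every completion. It is Prep.
Word 6 cannot be Conj — rule 3 would then fail for every completion. It is Prep.
Word 7 cannot be Conj — rule 3 would then fail for every completion. It is Prep.
The unique satisfying tagging is: Conj Adj Adj Adj Prep Prep Prep.
Verifying each rule — rule 1 satisfied; rule 2 satisfied; rule 3 satisfied.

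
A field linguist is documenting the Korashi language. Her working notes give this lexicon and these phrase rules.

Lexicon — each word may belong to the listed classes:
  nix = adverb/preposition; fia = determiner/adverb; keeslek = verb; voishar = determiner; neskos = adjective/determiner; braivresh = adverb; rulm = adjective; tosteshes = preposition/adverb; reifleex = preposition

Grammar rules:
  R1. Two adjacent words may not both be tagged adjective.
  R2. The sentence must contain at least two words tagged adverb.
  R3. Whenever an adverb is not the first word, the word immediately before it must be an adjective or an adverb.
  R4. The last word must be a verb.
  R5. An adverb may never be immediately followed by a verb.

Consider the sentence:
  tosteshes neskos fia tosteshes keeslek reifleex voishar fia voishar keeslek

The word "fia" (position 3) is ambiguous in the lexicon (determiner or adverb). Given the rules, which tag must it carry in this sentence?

adverb

Candidates per position — 1:tosteshes {preposition,adverb}; 2:neskos {adjective,determiner}; 3:fia {determiner,adverb}; 4:tosteshes {preposition,adverb}; 5:keeslek {verb}; 6:reifleex {preposition}; 7:voishar {determiner}; 8:fia {determiner,adverb}; 9:voishar {determiner}; 10:keeslek {verb}.
At position 4, choosing adverb makes rule 5 impossible to satisfy; hence preposition.
At position 8, choosing adverb makes rule 3 impossible to satisfy; hence determiner.
At position 1, choosing preposition makes rule 2 impossible to satisfy; hence adverb.
At position 3, choosing determiner makes rule 2 impossible to satisfy; hence adverb.
At position 2, choosing determiner makes rule 3 impossible to satisfy; hence adjective.
The unique satisfying tagging is: adverb adjective adverb preposition verb preposition determiner determiner determiner verb.
Rule-by-rule: rule 1 holds; rule 2 holds; rule 3 holds; rule 4 holds; rule 5 holds.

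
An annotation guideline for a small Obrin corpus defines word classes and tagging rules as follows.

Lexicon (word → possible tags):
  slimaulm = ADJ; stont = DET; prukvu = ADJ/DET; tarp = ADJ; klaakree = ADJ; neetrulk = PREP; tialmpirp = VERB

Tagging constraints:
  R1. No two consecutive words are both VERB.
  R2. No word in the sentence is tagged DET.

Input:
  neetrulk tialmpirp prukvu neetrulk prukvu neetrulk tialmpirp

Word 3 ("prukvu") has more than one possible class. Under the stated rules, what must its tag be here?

Candidates per position — 1:neetrulk {PREP}; 2:tialmpirp {VERB}; 3:prukvu {ADJ,DET}; 4:neetrulk {PREP}; 5:prukvu {ADJ,DET}; 6:neetrulk {PREP}; 7:tialmpirp {VERB}.
At position 3, choosing DET makes rule 2 impossible to satisfy; hence ADJ.
At position 5, choosing DET makes rule 2 impossible to satisfy; hence ADJ.
The only consistent sequence is: PREP VERB ADJ PREP ADJ PREP VERB.
Rule-by-rule: rule 1 holds; rule 2 holds.

ADJ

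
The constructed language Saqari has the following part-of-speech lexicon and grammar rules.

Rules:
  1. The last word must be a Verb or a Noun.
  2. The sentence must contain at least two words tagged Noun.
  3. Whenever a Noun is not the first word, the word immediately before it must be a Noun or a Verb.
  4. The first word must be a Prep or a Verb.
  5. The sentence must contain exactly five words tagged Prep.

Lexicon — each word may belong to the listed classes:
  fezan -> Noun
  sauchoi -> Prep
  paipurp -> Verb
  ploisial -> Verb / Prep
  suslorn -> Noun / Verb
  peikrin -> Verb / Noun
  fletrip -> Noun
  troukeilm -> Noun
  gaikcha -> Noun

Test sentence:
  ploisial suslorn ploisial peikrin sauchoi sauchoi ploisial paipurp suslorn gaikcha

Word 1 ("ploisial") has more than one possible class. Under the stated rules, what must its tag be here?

Prep

Candidates per position — 1:ploisial {Verb,Prep}; 2:suslorn {Noun,Verb}; 3:ploisial {Verb,Prep}; 4:peikrin {Verb,Noun}; 5:sauchoi {Prep}; 6:sauchoi {Prep}; 7:ploisial {Verb,Prep}; 8:paipurp {Verb}; 9:suslorn {Noun,Verb}; 10:gaikcha {Noun}.
Word 1 cannot be Verb — rule 5 would then fail for every completion. It is Prep.
Word 2 cannot be Noun — rule 3 would then fail for every completion. It is Verb.
Word 3 cannot be Verb — rule 5 would then fail for every completion. It is Prep.
Word 4 cannot be Noun — rule 3 would then fail for every completion. It is Verb.
Word 7 cannot be Verb — rule 5 would then fail for every completion. It is Prep.
Word 9 cannot be Verb — rule 2 would then fail for every completion. It is Noun.
The only consistent sequence is: Prep Verb Prep Verb Prep Prep Prep Verb Noun Noun.
Checking: rule 1 ok; rule 2 ok; rule 3 ok; rule 4 ok; rule 5 ok.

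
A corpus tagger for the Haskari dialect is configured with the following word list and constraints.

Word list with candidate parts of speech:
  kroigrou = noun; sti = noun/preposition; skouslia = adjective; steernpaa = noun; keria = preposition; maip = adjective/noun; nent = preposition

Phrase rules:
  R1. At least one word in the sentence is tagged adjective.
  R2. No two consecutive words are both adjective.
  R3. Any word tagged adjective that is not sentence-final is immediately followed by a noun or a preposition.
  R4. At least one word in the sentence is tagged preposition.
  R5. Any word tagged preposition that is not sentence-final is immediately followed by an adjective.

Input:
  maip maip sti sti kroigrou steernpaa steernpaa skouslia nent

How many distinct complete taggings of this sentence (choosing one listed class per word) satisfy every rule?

3

Candidates per position — 1:maip {adjective,noun}; 2:maip {adjective,noun}; 3:sti {noun,preposition}; 4:sti {noun,preposition}; 5:kroigrou {noun}; 6:steernpaa {noun}; 7:steernpaa {noun}; 8:skouslia {adjective}; 9:nent {preposition}.
There are 16 candidate sequences in total.
The sequences that satisfy every rule: adjective noun noun noun noun noun noun adjective preposition; noun adjective noun noun noun noun noun adjective preposition; noun noun noun noun noun noun noun adjective preposition.
Count = 3.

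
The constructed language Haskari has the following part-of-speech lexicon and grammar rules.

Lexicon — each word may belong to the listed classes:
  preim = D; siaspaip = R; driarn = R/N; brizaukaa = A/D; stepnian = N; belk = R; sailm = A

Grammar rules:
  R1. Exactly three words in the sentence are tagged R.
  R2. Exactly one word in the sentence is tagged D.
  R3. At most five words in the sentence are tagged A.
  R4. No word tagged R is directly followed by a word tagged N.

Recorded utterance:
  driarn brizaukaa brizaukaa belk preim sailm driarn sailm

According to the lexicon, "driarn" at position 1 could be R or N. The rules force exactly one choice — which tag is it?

Candidates per position — 1:driarn {R,N}; 2:brizaukaa {A,D}; 3:brizaukaa {A,D}; 4:belk {R}; 5:preim {D}; 6:sailm {A}; 7:driarn {R,N}; 8:sailm {A}.
Word 1 cannot be N — rule 1 would then fail for every completion. It is R.
Word 2 cannot be D — rule 2 would then fail for every completion. It is A.
Word 3 cannot be D — rule 2 would then fail for every completion. It is A.
Word 7 cannot be N — rule 1 would then fail for every completion. It is R.
The only consistent sequence is: R A A R D A R A.
Rule-by-rule: rule 1 ok; rule 2 ok; rule 3 ok; rule 4 ok.

R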